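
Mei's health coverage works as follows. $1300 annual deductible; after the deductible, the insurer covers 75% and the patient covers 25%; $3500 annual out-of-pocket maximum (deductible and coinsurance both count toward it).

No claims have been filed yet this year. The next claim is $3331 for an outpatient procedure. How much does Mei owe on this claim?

$1807.75

Nothing has been paid toward the $1300 deductible, so the first $1300 of this charge is applied there.
The remaining $2031 (= $3331 − $1300) moves to coinsurance.
Coinsurance: $2031 × 25% = $507.75.
Patient responsibility before any cap: $1300 + $507.75 = $1807.75.
Total out-of-pocket so far would be $0 + $1807.75 = $1807.75, below the $3500 cap — no reduction.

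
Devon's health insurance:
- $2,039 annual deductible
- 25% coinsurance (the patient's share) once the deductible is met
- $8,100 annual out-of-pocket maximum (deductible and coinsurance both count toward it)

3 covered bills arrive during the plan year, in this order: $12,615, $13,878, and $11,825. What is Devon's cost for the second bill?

Claim 1 ($12,615): deductible takes $2,039, $10,576 remains; patient's 25% is $2,644. Patient pays $4,683; OOP now $4,683.
Claim 2 ($13,878): deductible already satisfied, so patient's share is 25% × $13,878 = $3,469.50. OOP would hit $8,152.50 > $8,100, so the cap limits the patient to $8,100 − $4,683 = $3,417.

$3,417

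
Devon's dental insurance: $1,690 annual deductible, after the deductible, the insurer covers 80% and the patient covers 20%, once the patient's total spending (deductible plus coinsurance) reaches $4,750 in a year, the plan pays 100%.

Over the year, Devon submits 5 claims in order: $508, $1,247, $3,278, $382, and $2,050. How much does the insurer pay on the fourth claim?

Claim 1 — $508: entire amount goes to the deductible. Cost to patient: $508. OOP to date $508. Plan pays $508 − $508 = $0.
Claim 2 — $1,247: deductible takes $1,182, $65 remains; coinsurance $65 × 20% = $13. Patient owes $1,195 (running OOP $1,703). Insurer: $1,247 − $1,195 = $52.
Claim 3 — $3,278: deductible already satisfied, so patient's share is 20% × $3,278 = $655.60. Patient pays $655.60; OOP now $2,358.60. Insurer: $3,278 − $655.60 = $2,622.40.
Claim 4 — $382: deductible already satisfied, so patient's share is 20% × $382 = $76.40. Patient pays $76.40; OOP now $2,435. Insurer: $382 − $76.40 = $305.60.

$305.60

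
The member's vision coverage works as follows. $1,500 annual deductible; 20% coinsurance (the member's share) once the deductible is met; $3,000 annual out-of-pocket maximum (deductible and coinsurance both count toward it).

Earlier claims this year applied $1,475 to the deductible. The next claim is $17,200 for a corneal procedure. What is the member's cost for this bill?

Remaining deductible: $1,500 − $1,475 = $25.
After the $25 deductible portion, $17,200 − $25 = $17,175 is subject to coinsurance.
Coinsurance: $17,175 × 20% = $3,435.
So the member owes $25 + $3,435 = $3,460 before any cap.
Adding $3,460 to the $1,475 already spent would give $4,935, which exceeds the $3,000 cap; the member pays just $3,000 − $1,475 = $1,525.

$1,525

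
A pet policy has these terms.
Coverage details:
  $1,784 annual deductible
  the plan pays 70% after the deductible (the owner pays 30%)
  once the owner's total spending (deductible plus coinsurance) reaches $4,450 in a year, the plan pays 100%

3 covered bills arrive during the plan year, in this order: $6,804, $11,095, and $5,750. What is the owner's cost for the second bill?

$1,160

Claim 1 — $6,804: $1,784 finishes the deductible; $5,020 goes to coinsurance; coinsurance $5,020 × 30% = $1,506. Cost to owner: $3,290. OOP to date $3,290.
Claim 2 — $11,095: deductible already satisfied, so owner's share is 30% × $11,095 = $3,328.50. That would push OOP to $6,618.50, over the $4,450 cap, so owner pays $4,450 − $3,290 = $1,160.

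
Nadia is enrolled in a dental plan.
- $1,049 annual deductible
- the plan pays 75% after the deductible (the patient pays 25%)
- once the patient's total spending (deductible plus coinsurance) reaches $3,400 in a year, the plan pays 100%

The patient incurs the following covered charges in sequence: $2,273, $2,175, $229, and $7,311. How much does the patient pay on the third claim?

Claim 1 ($2,273): $1,049 finishes the deductible; $1,224 goes to coinsurance; 25% of $1,224 = $306. Cost to patient: $1,355. OOP to date $1,355.
Claim 2 ($2,175): 25% coinsurance on $2,175 = $543.75. Patient owes $543.75 (running OOP $1,898.75).
Claim 3 ($229): 25% coinsurance on $229 = $57.25. Patient owes $57.25 (running OOP $1,956).

$57.25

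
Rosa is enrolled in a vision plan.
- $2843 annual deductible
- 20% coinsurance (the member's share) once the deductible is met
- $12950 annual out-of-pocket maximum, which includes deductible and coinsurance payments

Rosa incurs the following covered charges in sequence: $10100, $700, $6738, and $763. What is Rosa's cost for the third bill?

Claim 1 ($10100): $2843 finishes the deductible; $7257 goes to coinsurance; coinsurance $7257 × 20% = $1451.40. Cost to member: $4294.40. OOP to date $4294.40.
Claim 2 ($700): 20% coinsurance on $700 = $140. Cost to member: $140. OOP to date $4434.40.
Claim 3 ($6738): deductible already satisfied, so member's share is 20% × $6738 = $1347.60. Cost to member: $1347.60. OOP to date $5782.

$1347.60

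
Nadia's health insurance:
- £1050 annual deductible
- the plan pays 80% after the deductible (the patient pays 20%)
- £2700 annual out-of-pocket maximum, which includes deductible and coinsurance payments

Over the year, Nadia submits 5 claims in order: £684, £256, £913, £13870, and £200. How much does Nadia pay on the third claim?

£270.60

#1 (£684): fully absorbed by the deductible. Cost to patient: £684. OOP to date £684.
#2 (£256): fully absorbed by the deductible. Patient owes £256 (running OOP £940).
#3 (£913): £110 to deductible, leaving £803; coinsurance £803 × 20% = £160.60. Cost to patient: £270.60. OOP to date £1210.60.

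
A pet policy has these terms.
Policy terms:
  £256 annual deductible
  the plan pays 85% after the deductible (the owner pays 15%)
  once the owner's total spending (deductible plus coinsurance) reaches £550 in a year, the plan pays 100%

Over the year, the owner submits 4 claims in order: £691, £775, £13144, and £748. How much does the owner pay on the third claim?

Claim 1 — £691: £256 finishes the deductible; £435 goes to coinsurance; 15% of £435 = £65.25. Owner owes £321.25 (running OOP £321.25).
Claim 2 — £775: deductible already satisfied, so owner's share is 15% × £775 = £116.25. Owner owes £116.25 (running OOP £437.50).
Claim 3 — £13144: 15% coinsurance on £13144 = £1971.60. That would push OOP to £2409.10, over the £550 cap, so owner pays £550 − £437.50 = £112.50.

£112.50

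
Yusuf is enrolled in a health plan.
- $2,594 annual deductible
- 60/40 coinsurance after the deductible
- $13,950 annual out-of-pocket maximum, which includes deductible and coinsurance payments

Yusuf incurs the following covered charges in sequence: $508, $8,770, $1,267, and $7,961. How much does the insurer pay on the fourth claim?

$4,776.60

Claim 1 — $508: entire amount goes to the deductible. Cost to patient: $508. OOP to date $508. Insurer: $508 − $508 = $0.
Claim 2 — $8,770: deductible takes $2,086, $6,684 remains; coinsurance $6,684 × 40% = $2,673.60. Patient pays $4,759.60; OOP now $5,267.60. Plan pays $8,770 − $4,759.60 = $4,010.40.
Claim 3 — $1,267: 40% coinsurance on $1,267 = $506.80. Patient pays $506.80; OOP now $5,774.40. Plan pays $1,267 − $506.80 = $760.20.
Claim 4 — $7,961: deductible met; 40% of $7,961 = $3,184.40. Patient owes $3,184.40 (running OOP $8,958.80). Insurer: $7,961 − $3,184.40 = $4,776.60.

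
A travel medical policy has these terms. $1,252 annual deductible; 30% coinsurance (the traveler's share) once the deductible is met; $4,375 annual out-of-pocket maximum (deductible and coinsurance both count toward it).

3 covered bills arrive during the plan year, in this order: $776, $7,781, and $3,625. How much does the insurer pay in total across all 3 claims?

Claim 1 — $776: all of it applies to the deductible. Traveler pays $776; OOP now $776. Plan pays $776 − $776 = $0.
Claim 2 — $7,781: $476 finishes the deductible; $7,305 goes to coinsurance; 30% of $7,305 = $2,191.50. Traveler owes $2,667.50 (running OOP $3,443.50). Plan pays $7,781 − $2,667.50 = $5,113.50.
Claim 3 — $3,625: deductible met; 30% of $3,625 = $1,087.50. That would push OOP to $4,531, over the $4,375 cap, so traveler pays $4,375 − $3,443.50 = $931.50. Plan pays $3,625 − $931.50 = $2,693.50.
Insurer total: $0 + $5,113.50 + $2,693.50 = $7,807.

$7,807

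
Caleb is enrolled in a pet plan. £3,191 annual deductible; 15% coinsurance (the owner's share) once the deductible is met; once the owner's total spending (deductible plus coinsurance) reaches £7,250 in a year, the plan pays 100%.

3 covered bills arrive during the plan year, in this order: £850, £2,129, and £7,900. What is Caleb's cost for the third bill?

£1,365.20

Bill 1, £850: fully absorbed by the deductible. Cost to owner: £850. OOP to date £850.
Bill 2, £2,129: entire amount goes to the deductible. Owner pays £2,129; OOP now £2,979.
Bill 3, £7,900: deductible takes £212, £7,688 remains; 15% of £7,688 = £1,153.20. Cost to owner: £1,365.20. OOP to date £4,344.20.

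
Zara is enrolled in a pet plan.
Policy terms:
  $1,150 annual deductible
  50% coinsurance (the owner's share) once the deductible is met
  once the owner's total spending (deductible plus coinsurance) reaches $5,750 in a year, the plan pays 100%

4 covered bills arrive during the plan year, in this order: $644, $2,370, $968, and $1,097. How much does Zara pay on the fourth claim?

$548.50

Bill 1, $644: all of it applies to the deductible. Owner owes $644 (running OOP $644).
Bill 2, $2,370: deductible takes $506, $1,864 remains; coinsurance $1,864 × 50% = $932. Owner pays $1,438; OOP now $2,082.
Bill 3, $968: deductible already satisfied, so owner's share is 50% × $968 = $484. Owner owes $484 (running OOP $2,566).
Bill 4, $1,097: deductible already satisfied, so owner's share is 50% × $1,097 = $548.50. Owner owes $548.50 (running OOP $3,114.50).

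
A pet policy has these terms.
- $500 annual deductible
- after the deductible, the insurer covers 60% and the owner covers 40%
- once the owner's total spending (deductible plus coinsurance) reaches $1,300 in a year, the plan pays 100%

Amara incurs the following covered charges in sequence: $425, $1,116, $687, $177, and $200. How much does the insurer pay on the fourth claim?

$106.20

Claim 1 — $425: fully absorbed by the deductible. Cost to owner: $425. OOP to date $425. Plan pays $425 − $425 = $0.
Claim 2 — $1,116: deductible takes $75, $1,041 remains; owner's 40% is $416.40. Owner pays $491.40; OOP now $916.40. Insurer: $1,116 − $491.40 = $624.60.
Claim 3 — $687: deductible already satisfied, so owner's share is 40% × $687 = $274.80. Owner pays $274.80; OOP now $1,191.20. Plan pays $687 − $274.80 = $412.20.
Claim 4 — $177: deductible already satisfied, so owner's share is 40% × $177 = $70.80. Owner pays $70.80; OOP now $1,262. Insurer: $177 − $70.80 = $106.20.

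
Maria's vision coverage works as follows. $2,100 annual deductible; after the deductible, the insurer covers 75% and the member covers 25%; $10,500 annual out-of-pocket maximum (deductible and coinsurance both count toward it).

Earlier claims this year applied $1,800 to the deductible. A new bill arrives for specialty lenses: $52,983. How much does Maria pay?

$8,700

Deductible still to meet: $2,100 − $1,800 = $300.
The remaining $52,683 (= $52,983 − $300) moves to coinsurance.
25% of $52,683 = $13,170.75 falls to the member.
Member responsibility before any cap: $300 + $13,170.75 = $13,470.75.
Adding $13,470.75 to the $1,800 already spent would give $15,270.75, which exceeds the $10,500 cap; the member pays just $10,500 − $1,800 = $8,700.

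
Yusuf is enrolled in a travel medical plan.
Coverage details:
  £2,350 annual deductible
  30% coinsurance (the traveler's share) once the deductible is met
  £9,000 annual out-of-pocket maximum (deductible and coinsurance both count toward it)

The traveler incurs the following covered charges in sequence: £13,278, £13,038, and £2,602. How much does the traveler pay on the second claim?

£3,371.60

Bill 1, £13,278: £2,350 to deductible, leaving £10,928; 30% of £10,928 = £3,278.40. Cost to traveler: £5,628.40. OOP to date £5,628.40.
Bill 2, £13,038: deductible met; 30% of £13,038 = £3,911.40. Adding that to £5,628.40 gives £9,539.80, past the £9,000 cap; traveler pays only £9,000 − £5,628.40 = £3,371.60.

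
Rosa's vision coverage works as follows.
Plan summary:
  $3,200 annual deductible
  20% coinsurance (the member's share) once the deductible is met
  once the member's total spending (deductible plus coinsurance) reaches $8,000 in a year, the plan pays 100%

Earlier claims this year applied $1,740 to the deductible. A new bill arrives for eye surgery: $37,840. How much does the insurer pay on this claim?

$31,580

Deductible still to meet: $3,200 − $1,740 = $1,460.
That leaves $37,840 − $1,460 = $36,380 for coinsurance.
20% of $36,380 = $7,276 falls to the member.
That puts the member's cost at $1,460 + $7,276 = $8,736 before any cap.
Year-to-date out-of-pocket would reach $1,740 + $8,736 = $10,476, above the $8,000 maximum, so the member pays only $8,000 − $1,740 = $6,260.
The plan picks up $37,840 − $6,260 = $31,580.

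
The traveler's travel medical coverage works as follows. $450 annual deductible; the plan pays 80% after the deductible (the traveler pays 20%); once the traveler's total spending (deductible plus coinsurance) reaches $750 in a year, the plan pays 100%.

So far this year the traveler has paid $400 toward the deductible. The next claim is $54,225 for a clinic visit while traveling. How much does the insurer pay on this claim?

Deductible still to meet: $450 − $400 = $50.
That leaves $54,225 − $50 = $54,175 for coinsurance.
Traveler's 20% share of $54,175 is $10,835.
So the traveler owes $50 + $10,835 = $10,885 before any cap.
Adding $10,885 to the $400 already spent would give $11,285, which exceeds the $750 cap; the traveler pays just $750 − $400 = $350.
The insurer covers the remainder: $54,225 − $350 = $53,875.

$53,875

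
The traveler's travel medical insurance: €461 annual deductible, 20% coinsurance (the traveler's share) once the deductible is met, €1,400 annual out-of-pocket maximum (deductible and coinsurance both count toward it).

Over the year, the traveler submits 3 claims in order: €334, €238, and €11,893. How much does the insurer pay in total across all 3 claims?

€11,065

Claim 1 — €334: entire amount goes to the deductible. Traveler pays €334; OOP now €334. Insurer: €334 − €334 = €0.
Claim 2 — €238: deductible takes €127, €111 remains; coinsurance €111 × 20% = €22.20. Traveler owes €149.20 (running OOP €483.20). Insurer: €238 − €149.20 = €88.80.
Claim 3 — €11,893: deductible already satisfied, so traveler's share is 20% × €11,893 = €2,378.60. OOP would hit €2,861.80 > €1,400, so the cap limits the traveler to €1,400 − €483.20 = €916.80. Insurer: €11,893 − €916.80 = €10,976.20.
Insurer total = bills − traveler's total = €12,465 − €1,400 = €11,065.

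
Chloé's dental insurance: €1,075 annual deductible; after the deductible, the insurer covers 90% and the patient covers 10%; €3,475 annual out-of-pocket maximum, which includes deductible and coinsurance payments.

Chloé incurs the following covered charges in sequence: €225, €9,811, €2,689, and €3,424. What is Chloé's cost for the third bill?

#1 (€225): fully absorbed by the deductible. Patient owes €225 (running OOP €225).
#2 (€9,811): €850 finishes the deductible; €8,961 goes to coinsurance; coinsurance €8,961 × 10% = €896.10. Patient pays €1,746.10; OOP now €1,971.10.
#3 (€2,689): deductible met; 10% of €2,689 = €268.90. Patient owes €268.90 (running OOP €2,240).

€268.90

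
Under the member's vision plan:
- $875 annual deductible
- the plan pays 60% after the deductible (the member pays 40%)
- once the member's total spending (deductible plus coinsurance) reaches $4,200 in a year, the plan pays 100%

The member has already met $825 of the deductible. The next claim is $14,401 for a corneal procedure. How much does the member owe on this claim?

$3,375

$825 of the $875 deductible is already met, leaving $50.
After the $50 deductible portion, $14,401 − $50 = $14,351 is subject to coinsurance.
40% of $14,351 = $5,740.40 falls to the member.
That puts the member's cost at $50 + $5,740.40 = $5,790.40 before any cap.
That would bring total out-of-pocket to $6,615.40, past the $4,200 cap. The member is capped at $4,200 − $825 = $3,375 on this claim.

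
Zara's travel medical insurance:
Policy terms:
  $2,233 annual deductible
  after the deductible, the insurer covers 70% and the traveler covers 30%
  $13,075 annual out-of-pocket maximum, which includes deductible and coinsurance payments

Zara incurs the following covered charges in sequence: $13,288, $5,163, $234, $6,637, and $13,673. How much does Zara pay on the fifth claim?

$3,915.30

Bill 1, $13,288: deductible takes $2,233, $11,055 remains; traveler's 30% is $3,316.50. Cost to traveler: $5,549.50. OOP to date $5,549.50.
Bill 2, $5,163: deductible already satisfied, so traveler's share is 30% × $5,163 = $1,548.90. Cost to traveler: $1,548.90. OOP to date $7,098.40.
Bill 3, $234: 30% coinsurance on $234 = $70.20. Traveler owes $70.20 (running OOP $7,168.60).
Bill 4, $6,637: 30% coinsurance on $6,637 = $1,991.10. Cost to traveler: $1,991.10. OOP to date $9,159.70.
Bill 5, $13,673: deductible already satisfied, so traveler's share is 30% × $13,673 = $4,101.90. OOP would hit $13,261.60 > $13,075, so the cap limits the traveler to $13,075 − $9,159.70 = $3,915.30.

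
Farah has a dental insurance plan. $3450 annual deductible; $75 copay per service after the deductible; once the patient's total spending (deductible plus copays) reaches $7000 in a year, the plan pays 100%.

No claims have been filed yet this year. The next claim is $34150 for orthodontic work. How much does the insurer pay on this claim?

$30625

The full $3450 deductible is still open; $3450 of this bill applies to it.
That leaves $34150 − $3450 = $30700 for the copay.
Copay on this service: $75.
So the patient owes $3450 + $75 = $3525 before any cap.
Year-to-date out-of-pocket becomes $0 + $3525 = $3525, still under the $7000 maximum, so no cap applies.
The plan picks up $34150 − $3525 = $30625.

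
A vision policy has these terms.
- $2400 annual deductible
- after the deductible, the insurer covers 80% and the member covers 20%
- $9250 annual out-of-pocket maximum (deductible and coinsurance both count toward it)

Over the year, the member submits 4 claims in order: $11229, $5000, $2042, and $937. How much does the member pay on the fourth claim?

Claim 1 ($11229): $2400 to deductible, leaving $8829; coinsurance $8829 × 20% = $1765.80. Cost to member: $4165.80. OOP to date $4165.80.
Claim 2 ($5000): deductible met; 20% of $5000 = $1000. Member owes $1000 (running OOP $5165.80).
Claim 3 ($2042): deductible already satisfied, so member's share is 20% × $2042 = $408.40. Cost to member: $408.40. OOP to date $5574.20.
Claim 4 ($937): deductible already satisfied, so member's share is 20% × $937 = $187.40. Cost to member: $187.40. OOP to date $5761.60.

$187.40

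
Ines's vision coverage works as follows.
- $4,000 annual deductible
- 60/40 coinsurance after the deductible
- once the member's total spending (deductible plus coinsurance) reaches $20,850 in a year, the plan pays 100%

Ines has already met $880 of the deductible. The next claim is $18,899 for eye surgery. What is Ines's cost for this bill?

$9,431.60

Remaining deductible: $4,000 − $880 = $3,120.
After the $3,120 deductible portion, $18,899 − $3,120 = $15,779 is subject to coinsurance.
Coinsurance: $15,779 × 40% = $6,311.60.
Member responsibility before any cap: $3,120 + $6,311.60 = $9,431.60.
Total out-of-pocket so far would be $880 + $9,431.60 = $10,311.60, below the $20,850 cap — no reduction.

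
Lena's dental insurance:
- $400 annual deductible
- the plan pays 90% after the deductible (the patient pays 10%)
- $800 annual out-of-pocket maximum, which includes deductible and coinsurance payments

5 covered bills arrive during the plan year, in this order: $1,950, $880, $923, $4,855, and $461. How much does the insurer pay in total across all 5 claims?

Bill 1, $1,950: deductible takes $400, $1,550 remains; 10% of $1,550 = $155. Patient owes $555 (running OOP $555). Plan pays $1,950 − $555 = $1,395.
Bill 2, $880: deductible already satisfied, so patient's share is 10% × $880 = $88. Cost to patient: $88. OOP to date $643. Insurer: $880 − $88 = $792.
Bill 3, $923: deductible met; 10% of $923 = $92.30. Patient owes $92.30 (running OOP $735.30). Insurer: $923 − $92.30 = $830.70.
Bill 4, $4,855: deductible met; 10% of $4,855 = $485.50. That would push OOP to $1,220.80, over the $800 cap, so patient pays $800 − $735.30 = $64.70. Insurer: $4,855 − $64.70 = $4,790.30.
Bill 5, $461: 10% coinsurance on $461 = $46.10. Adding that to $800 gives $846.10, past the $800 cap; patient pays only $800 − $800 = $0. Plan pays $461 − $0 = $461.
Insurer total: $1,395 + $792 + $830.70 + $4,790.30 + $461 = $8,269.

$8,269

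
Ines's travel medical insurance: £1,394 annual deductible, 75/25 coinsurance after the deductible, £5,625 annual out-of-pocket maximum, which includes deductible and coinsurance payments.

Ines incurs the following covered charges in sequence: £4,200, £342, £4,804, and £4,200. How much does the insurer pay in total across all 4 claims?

#1 (£4,200): deductible takes £1,394, £2,806 remains; 25% of £2,806 = £701.50. Traveler pays £2,095.50; OOP now £2,095.50. Plan pays £4,200 − £2,095.50 = £2,104.50.
#2 (£342): 25% coinsurance on £342 = £85.50. Traveler pays £85.50; OOP now £2,181. Plan pays £342 − £85.50 = £256.50.
#3 (£4,804): deductible met; 25% of £4,804 = £1,201. Cost to traveler: £1,201. OOP to date £3,382. Insurer: £4,804 − £1,201 = £3,603.
#4 (£4,200): deductible already satisfied, so traveler's share is 25% × £4,200 = £1,050. Traveler owes £1,050 (running OOP £4,432). Plan pays £4,200 − £1,050 = £3,150.
Insurer total: £2,104.50 + £256.50 + £3,603 + £3,150 = £9,114.

£9,114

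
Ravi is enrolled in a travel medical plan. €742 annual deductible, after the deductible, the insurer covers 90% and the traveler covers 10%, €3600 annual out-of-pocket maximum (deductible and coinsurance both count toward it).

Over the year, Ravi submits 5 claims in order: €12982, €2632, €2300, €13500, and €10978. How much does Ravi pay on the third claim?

Claim 1 — €12982: €742 finishes the deductible; €12240 goes to coinsurance; traveler's 10% is €1224. Traveler pays €1966; OOP now €1966.
Claim 2 — €2632: 10% coinsurance on €2632 = €263.20. Cost to traveler: €263.20. OOP to date €2229.20.
Claim 3 — €2300: deductible already satisfied, so traveler's share is 10% × €2300 = €230. Traveler owes €230 (running OOP €2459.20).

€230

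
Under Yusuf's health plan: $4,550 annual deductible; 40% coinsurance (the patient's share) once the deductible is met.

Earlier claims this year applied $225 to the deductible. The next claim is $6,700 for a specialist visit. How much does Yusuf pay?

$5,275

$225 of the $4,550 deductible is already met, leaving $4,325.
After the $4,325 deductible portion, $6,700 − $4,325 = $2,375 is subject to coinsurance.
Coinsurance: $2,375 × 40% = $950.
Patient responsibility: $4,325 + $950 = $5,275.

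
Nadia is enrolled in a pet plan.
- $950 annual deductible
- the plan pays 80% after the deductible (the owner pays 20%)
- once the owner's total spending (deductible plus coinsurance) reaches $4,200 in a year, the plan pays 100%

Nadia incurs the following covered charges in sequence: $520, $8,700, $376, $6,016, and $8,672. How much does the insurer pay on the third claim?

$300.80

Bill 1, $520: all of it applies to the deductible. Cost to owner: $520. OOP to date $520. Insurer: $520 − $520 = $0.
Bill 2, $8,700: $430 finishes the deductible; $8,270 goes to coinsurance; 20% of $8,270 = $1,654. Cost to owner: $2,084. OOP to date $2,604. Plan pays $8,700 − $2,084 = $6,616.
Bill 3, $376: 20% coinsurance on $376 = $75.20. Owner owes $75.20 (running OOP $2,679.20). Plan pays $376 − $75.20 = $300.80.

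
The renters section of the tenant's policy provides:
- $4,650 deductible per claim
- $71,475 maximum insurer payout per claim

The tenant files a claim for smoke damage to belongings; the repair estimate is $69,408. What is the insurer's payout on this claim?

$64,758

After the deductible, $69,408 − $4,650 = $64,758 remains.
That's under the $71,475 cap, so the insurer reimburses the full $64,758.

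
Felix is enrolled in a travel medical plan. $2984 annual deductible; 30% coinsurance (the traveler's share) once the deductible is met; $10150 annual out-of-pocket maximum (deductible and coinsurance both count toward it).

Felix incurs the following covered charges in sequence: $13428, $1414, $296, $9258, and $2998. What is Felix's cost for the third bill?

$88.80

Claim 1 ($13428): $2984 to deductible, leaving $10444; 30% of $10444 = $3133.20. Cost to traveler: $6117.20. OOP to date $6117.20.
Claim 2 ($1414): deductible met; 30% of $1414 = $424.20. Traveler pays $424.20; OOP now $6541.40.
Claim 3 ($296): deductible met; 30% of $296 = $88.80. Cost to traveler: $88.80. OOP to date $6630.20.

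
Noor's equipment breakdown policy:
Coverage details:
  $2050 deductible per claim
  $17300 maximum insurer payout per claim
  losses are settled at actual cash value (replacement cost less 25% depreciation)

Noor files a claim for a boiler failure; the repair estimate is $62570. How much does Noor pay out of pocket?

At 25% depreciation, ACV = $62570 − $15642.50 = $46927.50.
After the deductible, $46927.50 − $2050 = $44877.50 remains.
$44877.50 exceeds the $17300 limit, so the insurer pays the limit: $17300.
The business owner bears the rest of the original loss: $62570 − $17300 = $45270.

$45270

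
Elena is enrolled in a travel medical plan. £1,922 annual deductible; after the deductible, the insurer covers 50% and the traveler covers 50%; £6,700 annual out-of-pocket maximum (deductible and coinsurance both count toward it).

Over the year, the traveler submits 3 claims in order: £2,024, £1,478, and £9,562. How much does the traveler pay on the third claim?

Claim 1 (£2,024): £1,922 to deductible, leaving £102; coinsurance £102 × 50% = £51. Traveler pays £1,973; OOP now £1,973.
Claim 2 (£1,478): deductible already satisfied, so traveler's share is 50% × £1,478 = £739. Cost to traveler: £739. OOP to date £2,712.
Claim 3 (£9,562): deductible already satisfied, so traveler's share is 50% × £9,562 = £4,781. Adding that to £2,712 gives £7,493, past the £6,700 cap; traveler pays only £6,700 − £2,712 = £3,988.

£3,988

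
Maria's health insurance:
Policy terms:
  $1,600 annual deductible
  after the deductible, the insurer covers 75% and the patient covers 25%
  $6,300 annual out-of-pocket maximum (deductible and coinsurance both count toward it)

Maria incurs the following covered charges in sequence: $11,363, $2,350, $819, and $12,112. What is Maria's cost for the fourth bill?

Bill 1, $11,363: deductible takes $1,600, $9,763 remains; patient's 25% is $2,440.75. Patient pays $4,040.75; OOP now $4,040.75.
Bill 2, $2,350: 25% coinsurance on $2,350 = $587.50. Patient owes $587.50 (running OOP $4,628.25).
Bill 3, $819: deductible met; 25% of $819 = $204.75. Patient owes $204.75 (running OOP $4,833).
Bill 4, $12,112: 25% coinsurance on $12,112 = $3,028. OOP would hit $7,861 > $6,300, so the cap limits the patient to $6,300 − $4,833 = $1,467.

$1,467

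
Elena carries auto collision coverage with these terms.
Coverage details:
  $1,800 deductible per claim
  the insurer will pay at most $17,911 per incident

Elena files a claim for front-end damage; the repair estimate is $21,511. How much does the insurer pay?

$17,911

After the deductible, $21,511 − $1,800 = $19,711 remains.
The $17,911 per-incident cap binds; insurer pays $17,911.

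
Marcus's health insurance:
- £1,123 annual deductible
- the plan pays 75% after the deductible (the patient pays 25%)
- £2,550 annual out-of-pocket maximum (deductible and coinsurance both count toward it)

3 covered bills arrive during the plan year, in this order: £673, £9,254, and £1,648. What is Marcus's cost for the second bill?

Claim 1 (£673): all of it applies to the deductible. Patient owes £673 (running OOP £673).
Claim 2 (£9,254): £450 to deductible, leaving £8,804; patient's 25% is £2,201. Deductible plus coinsurance: £450 + £2,201 = £2,651. Adding that to £673 gives £3,324, past the £2,550 cap; patient pays only £2,550 − £673 = £1,877.

£1,877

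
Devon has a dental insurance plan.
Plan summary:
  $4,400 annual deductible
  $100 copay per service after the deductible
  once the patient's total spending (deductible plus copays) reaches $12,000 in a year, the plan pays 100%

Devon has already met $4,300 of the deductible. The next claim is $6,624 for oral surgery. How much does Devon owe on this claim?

$200

Remaining deductible: $4,400 − $4,300 = $100.
The remaining $6,524 (= $6,624 − $100) moves to the copay.
Copay on this service: $100.
That puts the patient's cost at $100 + $100 = $200 before any cap.
Total out-of-pocket so far would be $4,300 + $200 = $4,500, below the $12,000 cap — no reduction.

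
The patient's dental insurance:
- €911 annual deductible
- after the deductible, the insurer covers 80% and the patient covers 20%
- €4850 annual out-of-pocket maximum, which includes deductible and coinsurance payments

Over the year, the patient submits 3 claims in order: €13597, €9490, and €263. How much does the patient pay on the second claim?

Claim 1 — €13597: deductible takes €911, €12686 remains; 20% of €12686 = €2537.20. Patient pays €3448.20; OOP now €3448.20.
Claim 2 — €9490: deductible met; 20% of €9490 = €1898. OOP would hit €5346.20 > €4850, so the cap limits the patient to €4850 − €3448.20 = €1401.80.

€1401.80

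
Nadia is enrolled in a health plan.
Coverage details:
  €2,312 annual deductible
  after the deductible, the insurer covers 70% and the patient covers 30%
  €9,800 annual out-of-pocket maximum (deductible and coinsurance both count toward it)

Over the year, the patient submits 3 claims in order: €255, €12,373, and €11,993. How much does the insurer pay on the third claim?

#1 (€255): fully absorbed by the deductible. Cost to patient: €255. OOP to date €255. Insurer: €255 − €255 = €0.
#2 (€12,373): deductible takes €2,057, €10,316 remains; coinsurance €10,316 × 30% = €3,094.80. Patient owes €5,151.80 (running OOP €5,406.80). Insurer: €12,373 − €5,151.80 = €7,221.20.
#3 (€11,993): deductible already satisfied, so patient's share is 30% × €11,993 = €3,597.90. Patient owes €3,597.90 (running OOP €9,004.70). Plan pays €11,993 − €3,597.90 = €8,395.10.

€8,395.10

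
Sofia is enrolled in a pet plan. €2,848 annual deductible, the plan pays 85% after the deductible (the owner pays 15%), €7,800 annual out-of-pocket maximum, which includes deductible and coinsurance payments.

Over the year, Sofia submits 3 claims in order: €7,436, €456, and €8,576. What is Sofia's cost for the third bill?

Claim 1 (€7,436): deductible takes €2,848, €4,588 remains; owner's 15% is €688.20. Owner pays €3,536.20; OOP now €3,536.20.
Claim 2 (€456): deductible met; 15% of €456 = €68.40. Cost to owner: €68.40. OOP to date €3,604.60.
Claim 3 (€8,576): deductible met; 15% of €8,576 = €1,286.40. Owner pays €1,286.40; OOP now €4,891.

€1,286.40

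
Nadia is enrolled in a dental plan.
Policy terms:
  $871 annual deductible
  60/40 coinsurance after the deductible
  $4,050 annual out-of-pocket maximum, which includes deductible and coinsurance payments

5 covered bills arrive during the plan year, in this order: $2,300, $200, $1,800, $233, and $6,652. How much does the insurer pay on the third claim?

#1 ($2,300): deductible takes $871, $1,429 remains; 40% of $1,429 = $571.60. Patient owes $1,442.60 (running OOP $1,442.60). Plan pays $2,300 − $1,442.60 = $857.40.
#2 ($200): 40% coinsurance on $200 = $80. Patient pays $80; OOP now $1,522.60. Insurer: $200 − $80 = $120.
#3 ($1,800): deductible already satisfied, so patient's share is 40% × $1,800 = $720. Patient pays $720; OOP now $2,242.60. Plan pays $1,800 − $720 = $1,080.

$1,080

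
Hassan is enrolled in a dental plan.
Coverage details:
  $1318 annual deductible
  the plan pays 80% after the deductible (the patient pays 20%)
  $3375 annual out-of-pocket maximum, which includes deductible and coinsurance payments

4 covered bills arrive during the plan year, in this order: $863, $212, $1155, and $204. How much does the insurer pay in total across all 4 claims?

$892.80

Claim 1 ($863): entire amount goes to the deductible. Patient owes $863 (running OOP $863). Insurer: $863 − $863 = $0.
Claim 2 ($212): entire amount goes to the deductible. Patient owes $212 (running OOP $1075). Plan pays $212 − $212 = $0.
Claim 3 ($1155): deductible takes $243, $912 remains; 20% of $912 = $182.40. Patient pays $425.40; OOP now $1500.40. Insurer: $1155 − $425.40 = $729.60.
Claim 4 ($204): 20% coinsurance on $204 = $40.80. Patient pays $40.80; OOP now $1541.20. Plan pays $204 − $40.80 = $163.20.
Insurer total = bills − patient's total = $2434 − $1541.20 = $892.80.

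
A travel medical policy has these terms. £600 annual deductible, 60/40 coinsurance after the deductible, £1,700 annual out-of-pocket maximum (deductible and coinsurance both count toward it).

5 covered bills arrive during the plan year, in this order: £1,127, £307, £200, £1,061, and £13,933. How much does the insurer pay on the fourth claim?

£636.60

Claim 1 — £1,127: £600 finishes the deductible; £527 goes to coinsurance; traveler's 40% is £210.80. Traveler owes £810.80 (running OOP £810.80). Insurer: £1,127 − £810.80 = £316.20.
Claim 2 — £307: 40% coinsurance on £307 = £122.80. Cost to traveler: £122.80. OOP to date £933.60. Insurer: £307 − £122.80 = £184.20.
Claim 3 — £200: deductible met; 40% of £200 = £80. Traveler owes £80 (running OOP £1,013.60). Plan pays £200 − £80 = £120.
Claim 4 — £1,061: deductible met; 40% of £1,061 = £424.40. Traveler owes £424.40 (running OOP £1,438). Insurer: £1,061 − £424.40 = £636.60.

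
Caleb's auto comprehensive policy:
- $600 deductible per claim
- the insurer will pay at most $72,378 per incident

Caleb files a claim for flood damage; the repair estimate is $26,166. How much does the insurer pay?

$25,566

Subtract the deductible: $26,166 − $600 = $25,566.
$25,566 is within the $72,378 limit, so the insurer pays $25,566.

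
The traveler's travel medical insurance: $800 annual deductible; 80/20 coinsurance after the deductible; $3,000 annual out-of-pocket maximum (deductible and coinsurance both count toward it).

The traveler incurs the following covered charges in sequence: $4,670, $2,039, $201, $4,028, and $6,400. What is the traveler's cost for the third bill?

$40.20

#1 ($4,670): $800 finishes the deductible; $3,870 goes to coinsurance; traveler's 20% is $774. Traveler pays $1,574; OOP now $1,574.
#2 ($2,039): deductible met; 20% of $2,039 = $407.80. Traveler pays $407.80; OOP now $1,981.80.
#3 ($201): 20% coinsurance on $201 = $40.20. Traveler pays $40.20; OOP now $2,022.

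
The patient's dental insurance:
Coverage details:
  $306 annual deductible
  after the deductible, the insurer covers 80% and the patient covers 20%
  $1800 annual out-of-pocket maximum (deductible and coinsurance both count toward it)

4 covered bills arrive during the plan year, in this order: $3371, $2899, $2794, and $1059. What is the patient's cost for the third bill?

#1 ($3371): $306 finishes the deductible; $3065 goes to coinsurance; coinsurance $3065 × 20% = $613. Patient pays $919; OOP now $919.
#2 ($2899): 20% coinsurance on $2899 = $579.80. Patient owes $579.80 (running OOP $1498.80).
#3 ($2794): 20% coinsurance on $2794 = $558.80. Adding that to $1498.80 gives $2057.60, past the $1800 cap; patient pays only $1800 − $1498.80 = $301.20.

$301.20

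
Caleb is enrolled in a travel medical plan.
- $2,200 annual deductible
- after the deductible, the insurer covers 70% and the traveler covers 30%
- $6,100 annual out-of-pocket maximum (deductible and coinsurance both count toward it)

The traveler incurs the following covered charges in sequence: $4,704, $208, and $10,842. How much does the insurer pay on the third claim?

$7,755.60

#1 ($4,704): deductible takes $2,200, $2,504 remains; 30% of $2,504 = $751.20. Cost to traveler: $2,951.20. OOP to date $2,951.20. Plan pays $4,704 − $2,951.20 = $1,752.80.
#2 ($208): deductible already satisfied, so traveler's share is 30% × $208 = $62.40. Traveler pays $62.40; OOP now $3,013.60. Plan pays $208 − $62.40 = $145.60.
#3 ($10,842): 30% coinsurance on $10,842 = $3,252.60. Adding that to $3,013.60 gives $6,266.20, past the $6,100 cap; traveler pays only $6,100 − $3,013.60 = $3,086.40. Plan pays $10,842 − $3,086.40 = $7,755.60.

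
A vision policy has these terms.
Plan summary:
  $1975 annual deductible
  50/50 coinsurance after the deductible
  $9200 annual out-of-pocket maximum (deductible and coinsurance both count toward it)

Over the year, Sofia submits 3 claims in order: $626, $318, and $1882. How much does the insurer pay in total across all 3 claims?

$425.50

Claim 1 ($626): fully absorbed by the deductible. Member owes $626 (running OOP $626). Insurer: $626 − $626 = $0.
Claim 2 ($318): entire amount goes to the deductible. Cost to member: $318. OOP to date $944. Plan pays $318 − $318 = $0.
Claim 3 ($1882): $1031 finishes the deductible; $851 goes to coinsurance; 50% of $851 = $425.50. Member pays $1456.50; OOP now $2400.50. Plan pays $1882 − $1456.50 = $425.50.
Insurer total = bills − member's total = $2826 − $2400.50 = $425.50.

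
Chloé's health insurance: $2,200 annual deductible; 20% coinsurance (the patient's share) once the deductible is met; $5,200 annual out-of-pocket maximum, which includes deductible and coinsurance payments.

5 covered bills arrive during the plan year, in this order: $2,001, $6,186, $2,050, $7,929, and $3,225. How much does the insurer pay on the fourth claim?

$6,536.40

Claim 1 — $2,001: entire amount goes to the deductible. Cost to patient: $2,001. OOP to date $2,001. Plan pays $2,001 − $2,001 = $0.
Claim 2 — $6,186: deductible takes $199, $5,987 remains; patient's 20% is $1,197.40. Patient pays $1,396.40; OOP now $3,397.40. Plan pays $6,186 − $1,396.40 = $4,789.60.
Claim 3 — $2,050: deductible met; 20% of $2,050 = $410. Patient pays $410; OOP now $3,807.40. Plan pays $2,050 − $410 = $1,640.
Claim 4 — $7,929: 20% coinsurance on $7,929 = $1,585.80. OOP would hit $5,393.20 > $5,200, so the cap limits the patient to $5,200 − $3,807.40 = $1,392.60. Plan pays $7,929 − $1,392.60 = $6,536.40.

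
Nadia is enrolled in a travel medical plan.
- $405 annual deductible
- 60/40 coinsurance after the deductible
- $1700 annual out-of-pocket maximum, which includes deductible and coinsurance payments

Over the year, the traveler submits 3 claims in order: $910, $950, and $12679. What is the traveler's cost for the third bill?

$713

Claim 1 ($910): $405 to deductible, leaving $505; traveler's 40% is $202. Cost to traveler: $607. OOP to date $607.
Claim 2 ($950): 40% coinsurance on $950 = $380. Traveler owes $380 (running OOP $987).
Claim 3 ($12679): 40% coinsurance on $12679 = $5071.60. That would push OOP to $6058.60, over the $1700 cap, so traveler pays $1700 − $987 = $713.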